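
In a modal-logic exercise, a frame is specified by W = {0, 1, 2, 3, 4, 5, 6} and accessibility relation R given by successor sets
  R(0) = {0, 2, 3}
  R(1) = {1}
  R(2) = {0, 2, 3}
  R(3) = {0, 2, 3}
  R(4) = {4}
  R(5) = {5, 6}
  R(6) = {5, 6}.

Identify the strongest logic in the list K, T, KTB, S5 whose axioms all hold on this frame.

Reflexive (axiom T): yes — every world is R-related to itself.
Symmetric (axiom B): yes — every pair in R has its reverse in R.
Euclidean (axiom 5): yes — any two successors of a common world are R-related.
So F validates K, T, KTB, S5. The strongest is S5.

S5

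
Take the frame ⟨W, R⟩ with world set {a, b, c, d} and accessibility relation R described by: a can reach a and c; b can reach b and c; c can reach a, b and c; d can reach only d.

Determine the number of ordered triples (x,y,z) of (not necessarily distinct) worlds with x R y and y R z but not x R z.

Enumerating: (a,c,b), (b,c,a).

2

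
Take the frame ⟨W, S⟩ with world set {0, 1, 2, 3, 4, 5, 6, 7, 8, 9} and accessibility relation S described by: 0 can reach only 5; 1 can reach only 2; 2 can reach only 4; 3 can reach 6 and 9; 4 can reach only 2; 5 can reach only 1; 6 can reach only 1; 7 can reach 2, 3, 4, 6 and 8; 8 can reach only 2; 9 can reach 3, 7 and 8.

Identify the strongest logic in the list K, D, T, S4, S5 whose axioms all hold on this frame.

Serial (axiom D): yes — every world has a successor (e.g. 0 S 5).
Reflexive (axiom T): no — 0 is not related to itself.
Transitive (axiom 4): no — 0 S 5 and 5 S 1, but not 0 S 1.
Euclidean (axiom 5): no — 3 S 6 and 3 S 9, but not 6 S 9.
So F validates K, D; T would additionally require S to be reflexive. The strongest is D.

D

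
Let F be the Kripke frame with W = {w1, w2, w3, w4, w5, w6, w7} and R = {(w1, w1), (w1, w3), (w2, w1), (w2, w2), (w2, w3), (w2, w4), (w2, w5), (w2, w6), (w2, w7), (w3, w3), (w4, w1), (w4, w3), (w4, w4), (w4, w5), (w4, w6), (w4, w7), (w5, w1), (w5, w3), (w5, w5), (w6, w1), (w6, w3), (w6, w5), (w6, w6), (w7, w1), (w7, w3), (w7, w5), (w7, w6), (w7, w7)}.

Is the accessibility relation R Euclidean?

Euclidean: no — w2 R w1 and w2 R w4, but not w1 R w4.

No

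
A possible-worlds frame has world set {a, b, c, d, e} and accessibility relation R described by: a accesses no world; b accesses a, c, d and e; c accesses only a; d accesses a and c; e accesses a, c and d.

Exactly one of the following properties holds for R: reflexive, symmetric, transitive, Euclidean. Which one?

transitive

Reflexive: no — a is not related to itself.
Symmetric: no — b R a but not a R b.
Transitive: yes — every two-step R-path is closed by a direct edge.
Euclidean: no — b R a and b R c, but not a R c.
Only transitive holds.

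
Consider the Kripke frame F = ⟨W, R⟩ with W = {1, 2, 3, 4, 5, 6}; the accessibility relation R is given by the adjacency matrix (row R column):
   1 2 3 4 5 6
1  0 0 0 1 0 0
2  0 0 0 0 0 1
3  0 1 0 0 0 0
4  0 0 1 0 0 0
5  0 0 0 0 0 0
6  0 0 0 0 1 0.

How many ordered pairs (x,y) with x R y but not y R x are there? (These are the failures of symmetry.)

Enumerating: (1,4), (2,6), (3,2), (4,3), (6,5).

5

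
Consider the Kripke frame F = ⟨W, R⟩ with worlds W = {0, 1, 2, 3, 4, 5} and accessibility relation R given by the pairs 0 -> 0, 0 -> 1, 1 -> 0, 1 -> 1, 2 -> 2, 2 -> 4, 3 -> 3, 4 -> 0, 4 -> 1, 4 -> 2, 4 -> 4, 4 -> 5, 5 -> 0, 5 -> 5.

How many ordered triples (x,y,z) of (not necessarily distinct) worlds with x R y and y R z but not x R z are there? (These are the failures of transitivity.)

4

Enumerating: (2,4,0), (2,4,1), (2,4,5), (5,0,1).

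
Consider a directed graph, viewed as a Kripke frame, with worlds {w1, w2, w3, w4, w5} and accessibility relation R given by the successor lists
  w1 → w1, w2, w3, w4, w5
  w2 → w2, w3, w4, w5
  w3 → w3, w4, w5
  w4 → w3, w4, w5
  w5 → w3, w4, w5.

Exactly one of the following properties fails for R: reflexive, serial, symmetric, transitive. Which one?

symmetric

Reflexive: yes — every world is R-related to itself.
Serial: yes — every world has a successor (e.g. w1 R w1).
Symmetric: no — w1 R w2 but not w2 R w1.
Transitive: yes — every two-step R-path is closed by a direct edge.
Only symmetric fails.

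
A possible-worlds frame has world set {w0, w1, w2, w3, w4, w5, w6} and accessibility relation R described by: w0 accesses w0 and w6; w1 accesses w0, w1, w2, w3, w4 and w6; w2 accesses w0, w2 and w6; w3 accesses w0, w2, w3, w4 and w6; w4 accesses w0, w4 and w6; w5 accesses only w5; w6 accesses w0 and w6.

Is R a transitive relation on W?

Transitive: yes — every two-step R-path is closed by a direct edge.

Yes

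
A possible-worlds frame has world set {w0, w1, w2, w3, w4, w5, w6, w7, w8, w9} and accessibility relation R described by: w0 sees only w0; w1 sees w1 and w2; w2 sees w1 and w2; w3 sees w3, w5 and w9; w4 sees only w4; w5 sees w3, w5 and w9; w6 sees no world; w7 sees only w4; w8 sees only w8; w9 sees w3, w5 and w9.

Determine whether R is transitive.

Transitive: yes — every two-step R-path is closed by a direct edge.

Yes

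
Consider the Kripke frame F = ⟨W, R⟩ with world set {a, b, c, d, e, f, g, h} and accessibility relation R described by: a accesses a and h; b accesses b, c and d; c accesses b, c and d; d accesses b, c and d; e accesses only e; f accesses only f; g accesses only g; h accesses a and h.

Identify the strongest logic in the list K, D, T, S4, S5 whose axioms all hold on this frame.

Serial (axiom D): yes — every world has a successor (e.g. a R a).
Reflexive (axiom T): yes — every world is R-related to itself.
Transitive (axiom 4): yes — every two-step R-path is closed by a direct edge.
Euclidean (axiom 5): yes — any two successors of a common world are R-related.
So F validates K, D, T, S4, S5. The strongest is S5.

S5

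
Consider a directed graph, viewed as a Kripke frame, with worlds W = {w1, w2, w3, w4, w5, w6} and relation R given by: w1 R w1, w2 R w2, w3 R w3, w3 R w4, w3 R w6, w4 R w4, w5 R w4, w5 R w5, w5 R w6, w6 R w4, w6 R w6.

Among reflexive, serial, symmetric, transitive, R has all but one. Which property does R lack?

symmetric

Reflexive: yes — every world is R-related to itself.
Serial: yes — every world has a successor (e.g. w1 R w1).
Symmetric: no — w3 R w4 but not w4 R w3.
Transitive: yes — every two-step R-path is closed by a direct edge.
Only symmetric fails.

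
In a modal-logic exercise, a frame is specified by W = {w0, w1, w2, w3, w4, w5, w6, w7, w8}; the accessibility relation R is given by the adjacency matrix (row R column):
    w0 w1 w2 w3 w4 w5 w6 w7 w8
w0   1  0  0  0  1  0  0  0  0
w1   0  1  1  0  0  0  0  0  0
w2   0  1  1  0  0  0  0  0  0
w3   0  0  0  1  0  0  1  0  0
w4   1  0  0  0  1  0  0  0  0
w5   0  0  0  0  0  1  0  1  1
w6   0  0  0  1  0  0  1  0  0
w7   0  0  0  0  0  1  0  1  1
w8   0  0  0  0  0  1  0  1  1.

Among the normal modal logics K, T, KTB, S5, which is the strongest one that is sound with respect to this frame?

S5

Reflexive (axiom T): yes — every world is R-related to itself.
Symmetric (axiom B): yes — every pair in R has its reverse in R.
Euclidean (axiom 5): yes — any two successors of a common world are R-related.
So F validates K, T, KTB, S5. The strongest is S5.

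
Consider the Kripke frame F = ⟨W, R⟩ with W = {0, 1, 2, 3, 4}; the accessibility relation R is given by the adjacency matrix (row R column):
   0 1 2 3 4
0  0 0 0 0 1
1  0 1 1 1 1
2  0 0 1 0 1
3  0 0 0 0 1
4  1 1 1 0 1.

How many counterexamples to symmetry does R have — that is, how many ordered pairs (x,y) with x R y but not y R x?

3

Enumerating: (1,2), (1,3), (3,4).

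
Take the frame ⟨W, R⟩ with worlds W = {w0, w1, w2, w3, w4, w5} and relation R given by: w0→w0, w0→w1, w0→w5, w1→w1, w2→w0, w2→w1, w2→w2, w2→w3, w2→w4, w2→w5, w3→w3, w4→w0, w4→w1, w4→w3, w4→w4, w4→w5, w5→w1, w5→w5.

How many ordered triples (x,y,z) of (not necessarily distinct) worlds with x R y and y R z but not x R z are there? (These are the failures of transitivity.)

R is transitive; there are no such tuples.

0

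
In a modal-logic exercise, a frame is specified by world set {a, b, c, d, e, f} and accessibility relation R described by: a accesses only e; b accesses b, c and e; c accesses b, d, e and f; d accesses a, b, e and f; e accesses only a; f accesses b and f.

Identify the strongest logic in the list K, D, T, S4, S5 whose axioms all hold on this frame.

Serial (axiom D): yes — every world has a successor (e.g. a R e).
Reflexive (axiom T): no — a is not related to itself.
Transitive (axiom 4): no — b R c and c R d, but not b R d.
Euclidean (axiom 5): no — b R e and b R c, but not e R c.
So F validates K, D; T would additionally require R to be reflexive. The strongest is D.

D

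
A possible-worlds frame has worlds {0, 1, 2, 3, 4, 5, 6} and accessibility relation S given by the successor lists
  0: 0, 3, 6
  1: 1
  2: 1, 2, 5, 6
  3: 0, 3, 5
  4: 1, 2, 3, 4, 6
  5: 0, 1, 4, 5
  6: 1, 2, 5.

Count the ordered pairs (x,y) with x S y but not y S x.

Enumerating: (0,6), (2,1), (2,5), (3,5), (4,1), (4,2), (4,3), (4,6), (5,0), (5,1), (5,4), (6,1), (6,5).

13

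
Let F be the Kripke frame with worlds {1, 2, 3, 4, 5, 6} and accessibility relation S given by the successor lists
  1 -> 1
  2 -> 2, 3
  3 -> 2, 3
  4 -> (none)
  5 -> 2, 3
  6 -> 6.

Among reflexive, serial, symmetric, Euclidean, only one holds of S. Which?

Reflexive: no — 4 is not related to itself.
Serial: no — 4 has no S-successor.
Symmetric: no — 5 S 2 but not 2 S 5.
Euclidean: yes — any two successors of a common world are S-related.
Only Euclidean holds.

Euclidean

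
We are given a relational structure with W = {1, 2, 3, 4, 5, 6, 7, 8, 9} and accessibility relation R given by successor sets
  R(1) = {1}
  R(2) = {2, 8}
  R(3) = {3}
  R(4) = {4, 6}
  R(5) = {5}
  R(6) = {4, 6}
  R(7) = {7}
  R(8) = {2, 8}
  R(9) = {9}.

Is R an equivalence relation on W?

Yes

Reflexive: yes — every world is R-related to itself.
Symmetric: yes — every pair in R has its reverse in R.
Transitive: yes — every two-step R-path is closed by a direct edge.
So R is an equivalence relation.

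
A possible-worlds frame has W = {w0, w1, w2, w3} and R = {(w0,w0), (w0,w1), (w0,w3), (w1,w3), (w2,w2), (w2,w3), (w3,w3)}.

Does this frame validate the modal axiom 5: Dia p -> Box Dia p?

By correspondence theory, 5 is valid on a frame iff R is Euclidean.
Euclidean: no — w0 R w3 and w0 R w1, but not w3 R w1.

No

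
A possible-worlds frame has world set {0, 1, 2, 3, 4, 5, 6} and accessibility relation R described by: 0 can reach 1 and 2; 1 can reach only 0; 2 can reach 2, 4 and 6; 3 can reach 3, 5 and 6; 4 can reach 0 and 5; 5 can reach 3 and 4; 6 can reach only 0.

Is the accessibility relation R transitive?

No

Transitive: no — 0 R 2 and 2 R 4, but not 0 R 4.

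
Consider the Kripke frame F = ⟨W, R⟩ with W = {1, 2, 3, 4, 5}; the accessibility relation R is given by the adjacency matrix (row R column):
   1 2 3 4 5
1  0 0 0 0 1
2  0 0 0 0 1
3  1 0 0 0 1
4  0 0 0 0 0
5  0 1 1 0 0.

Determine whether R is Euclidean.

Euclidean: no — 3 R 5 and 3 R 1, but not 5 R 1.

No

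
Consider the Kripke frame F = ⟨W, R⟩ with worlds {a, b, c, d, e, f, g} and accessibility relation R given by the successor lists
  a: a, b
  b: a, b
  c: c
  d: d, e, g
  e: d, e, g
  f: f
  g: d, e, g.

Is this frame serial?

Serial: yes — every world has a successor (e.g. a R a).

Yes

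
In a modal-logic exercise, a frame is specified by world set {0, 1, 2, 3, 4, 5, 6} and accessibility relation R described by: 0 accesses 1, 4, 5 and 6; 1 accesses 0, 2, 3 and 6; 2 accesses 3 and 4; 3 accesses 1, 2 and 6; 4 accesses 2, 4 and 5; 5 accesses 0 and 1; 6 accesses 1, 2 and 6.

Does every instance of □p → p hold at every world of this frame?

No

Axiom T corresponds to the accessibility relation being reflexive.
Reflexive: no — 0 is not related to itself.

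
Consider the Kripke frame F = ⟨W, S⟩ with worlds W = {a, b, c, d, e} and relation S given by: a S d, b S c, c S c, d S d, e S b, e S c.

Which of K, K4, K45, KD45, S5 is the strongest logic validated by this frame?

Transitive (axiom 4): yes — every two-step S-path is closed by a direct edge.
Euclidean (axiom 5): no — e S c and e S b, but not c S b.
Serial (axiom D): yes — every world has a successor (e.g. a S d).
Reflexive (axiom T): no — a is not related to itself.
So F validates K, K4; K45 would additionally require S to be Euclidean. The strongest is K4.

K4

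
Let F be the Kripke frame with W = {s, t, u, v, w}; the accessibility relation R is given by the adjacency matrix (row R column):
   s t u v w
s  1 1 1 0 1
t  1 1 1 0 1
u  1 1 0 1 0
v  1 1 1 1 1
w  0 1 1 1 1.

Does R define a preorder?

No

Reflexive: no — u is not related to itself.
Transitive: no — s R u and u R v, but not s R v.
So R is not a preorder.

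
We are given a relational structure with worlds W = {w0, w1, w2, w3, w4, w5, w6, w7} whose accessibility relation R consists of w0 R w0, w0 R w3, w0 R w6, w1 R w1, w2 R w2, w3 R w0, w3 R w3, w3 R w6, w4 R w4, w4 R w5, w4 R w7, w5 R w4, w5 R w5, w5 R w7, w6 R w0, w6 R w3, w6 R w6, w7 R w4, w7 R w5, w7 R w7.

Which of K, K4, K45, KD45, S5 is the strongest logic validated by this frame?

S5

Transitive (axiom 4): yes — every two-step R-path is closed by a direct edge.
Euclidean (axiom 5): yes — any two successors of a common world are R-related.
Serial (axiom D): yes — every world has a successor (e.g. w0 R w0).
Reflexive (axiom T): yes — every world is R-related to itself.
So F validates K, K4, K45, KD45, S5. The strongest is S5.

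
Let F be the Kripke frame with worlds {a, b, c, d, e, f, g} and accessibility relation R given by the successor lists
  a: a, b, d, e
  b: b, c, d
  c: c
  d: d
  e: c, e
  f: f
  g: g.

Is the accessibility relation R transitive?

No

Transitive: no — a R b and b R c, but not a R c.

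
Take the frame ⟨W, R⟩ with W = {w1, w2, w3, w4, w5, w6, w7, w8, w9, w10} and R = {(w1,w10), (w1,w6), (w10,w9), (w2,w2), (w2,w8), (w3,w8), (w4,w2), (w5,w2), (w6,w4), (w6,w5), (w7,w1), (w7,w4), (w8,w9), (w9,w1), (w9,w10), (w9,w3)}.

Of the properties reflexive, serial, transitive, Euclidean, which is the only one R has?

Reflexive: no — w1 is not related to itself.
Serial: yes — every world has a successor (e.g. w1 R w10).
Transitive: no — w1 R w10 and w10 R w9, but not w1 R w9.
Euclidean: no — w1 R w10 and w1 R w6, but not w10 R w6.
Only serial holds.

serial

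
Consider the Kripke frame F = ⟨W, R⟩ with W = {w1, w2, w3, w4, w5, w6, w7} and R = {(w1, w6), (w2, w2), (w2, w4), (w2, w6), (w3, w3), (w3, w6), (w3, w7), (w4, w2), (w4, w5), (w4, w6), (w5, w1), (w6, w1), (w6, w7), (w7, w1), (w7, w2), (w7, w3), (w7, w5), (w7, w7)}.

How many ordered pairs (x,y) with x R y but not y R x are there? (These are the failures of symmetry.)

9

Enumerating: (w2,w6), (w3,w6), (w4,w5), (w4,w6), (w5,w1), (w6,w7), (w7,w1), (w7,w2), (w7,w5).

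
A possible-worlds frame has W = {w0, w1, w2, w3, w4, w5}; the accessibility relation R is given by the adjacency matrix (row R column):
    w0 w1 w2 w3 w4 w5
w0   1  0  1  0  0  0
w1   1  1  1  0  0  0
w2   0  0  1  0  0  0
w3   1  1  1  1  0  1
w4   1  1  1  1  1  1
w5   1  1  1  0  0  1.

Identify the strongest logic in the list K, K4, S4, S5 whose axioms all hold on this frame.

S4

Transitive (axiom 4): yes — every two-step R-path is closed by a direct edge.
Reflexive (axiom T): yes — every world is R-related to itself.
Euclidean (axiom 5): no — w1 R w2 and w1 R w0, but not w2 R w0.
So F validates K, K4, S4; S5 would additionally require R to be Euclidean. The strongest is S4.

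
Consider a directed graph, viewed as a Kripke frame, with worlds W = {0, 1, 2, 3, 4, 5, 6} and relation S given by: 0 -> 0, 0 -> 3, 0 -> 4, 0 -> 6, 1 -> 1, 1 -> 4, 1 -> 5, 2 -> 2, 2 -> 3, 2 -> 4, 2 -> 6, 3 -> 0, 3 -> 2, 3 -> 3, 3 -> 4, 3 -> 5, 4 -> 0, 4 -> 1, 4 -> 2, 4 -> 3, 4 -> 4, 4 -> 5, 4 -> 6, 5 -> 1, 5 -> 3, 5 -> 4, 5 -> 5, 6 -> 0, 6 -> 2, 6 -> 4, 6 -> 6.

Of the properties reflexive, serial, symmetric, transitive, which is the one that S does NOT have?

Reflexive: yes — every world is S-related to itself.
Serial: yes — every world has a successor (e.g. 0 S 0).
Symmetric: yes — every pair in S has its reverse in S.
Transitive: no — 0 S 3 and 3 S 2, but not 0 S 2.
Only transitive fails.

transitive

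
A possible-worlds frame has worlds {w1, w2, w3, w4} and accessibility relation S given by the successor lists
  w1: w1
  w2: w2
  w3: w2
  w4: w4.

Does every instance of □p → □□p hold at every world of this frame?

Yes

The schema 4 characterises exactly the transitive frames.
Transitive: yes — every two-step S-path is closed by a direct edge.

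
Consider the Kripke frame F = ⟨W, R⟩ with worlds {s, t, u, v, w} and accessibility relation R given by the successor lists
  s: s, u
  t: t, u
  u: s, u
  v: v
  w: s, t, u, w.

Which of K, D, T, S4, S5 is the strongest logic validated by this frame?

T

Serial (axiom D): yes — every world has a successor (e.g. s R s).
Reflexive (axiom T): yes — every world is R-related to itself.
Transitive (axiom 4): no — t R u and u R s, but not t R s.
Euclidean (axiom 5): no — w R s and w R t, but not s R t.
So F validates K, D, T; S4 would additionally require R to be transitive. The strongest is T.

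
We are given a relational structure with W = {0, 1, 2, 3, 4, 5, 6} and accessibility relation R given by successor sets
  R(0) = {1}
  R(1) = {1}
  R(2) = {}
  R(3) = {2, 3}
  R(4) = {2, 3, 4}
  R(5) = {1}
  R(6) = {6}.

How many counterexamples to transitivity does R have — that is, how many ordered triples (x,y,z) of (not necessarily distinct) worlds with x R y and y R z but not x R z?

0

R is transitive; there are no such tuples.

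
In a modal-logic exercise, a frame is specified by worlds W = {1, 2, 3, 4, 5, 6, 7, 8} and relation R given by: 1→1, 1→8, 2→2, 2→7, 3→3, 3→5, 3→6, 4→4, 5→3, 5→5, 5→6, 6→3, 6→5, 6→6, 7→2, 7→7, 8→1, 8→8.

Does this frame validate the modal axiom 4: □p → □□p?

The schema 4 characterises exactly the transitive frames.
Transitive: yes — every two-step R-path is closed by a direct edge.

Yes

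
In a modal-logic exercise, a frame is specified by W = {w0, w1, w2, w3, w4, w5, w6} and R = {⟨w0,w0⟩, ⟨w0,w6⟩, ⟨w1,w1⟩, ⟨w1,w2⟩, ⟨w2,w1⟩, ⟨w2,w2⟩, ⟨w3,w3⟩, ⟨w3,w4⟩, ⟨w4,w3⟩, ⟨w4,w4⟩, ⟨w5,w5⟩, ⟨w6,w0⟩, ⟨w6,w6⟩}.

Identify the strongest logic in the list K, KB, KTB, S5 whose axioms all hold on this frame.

S5

Symmetric (axiom B): yes — every pair in R has its reverse in R.
Reflexive (axiom T): yes — every world is R-related to itself.
Euclidean (axiom 5): yes — any two successors of a common world are R-related.
So F validates K, KB, KTB, S5. The strongest is S5.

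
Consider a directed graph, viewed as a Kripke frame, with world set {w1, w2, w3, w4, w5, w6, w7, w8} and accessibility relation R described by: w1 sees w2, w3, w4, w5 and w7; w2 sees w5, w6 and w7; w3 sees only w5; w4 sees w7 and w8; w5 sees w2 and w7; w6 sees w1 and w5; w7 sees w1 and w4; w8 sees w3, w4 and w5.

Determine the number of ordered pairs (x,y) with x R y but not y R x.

12

Enumerating: (w1,w2), (w1,w3), (w1,w4), (w1,w5), (w2,w6), (w2,w7), (w3,w5), (w5,w7), (w6,w1), (w6,w5), (w8,w3), (w8,w5).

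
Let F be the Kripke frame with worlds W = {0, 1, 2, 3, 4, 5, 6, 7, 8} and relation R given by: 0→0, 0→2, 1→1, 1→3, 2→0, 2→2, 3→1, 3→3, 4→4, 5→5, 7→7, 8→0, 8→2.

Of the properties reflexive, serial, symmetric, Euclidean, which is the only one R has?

Reflexive: no — 6 is not related to itself.
Serial: no — 6 has no R-successor.
Symmetric: no — 8 R 0 but not 0 R 8.
Euclidean: yes — any two successors of a common world are R-related.
Only Euclidean holds.

Euclidean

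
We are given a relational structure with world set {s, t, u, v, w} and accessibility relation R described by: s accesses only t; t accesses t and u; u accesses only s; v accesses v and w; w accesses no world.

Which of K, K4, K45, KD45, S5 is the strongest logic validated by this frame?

K

Transitive (axiom 4): no — s R t and t R u, but not s R u.
Euclidean (axiom 5): no — t R u and t R t, but not u R t.
Serial (axiom D): no — w has no R-successor.
Reflexive (axiom T): no — s is not related to itself.
So F validates K; K4 would additionally require R to be transitive. The strongest is K.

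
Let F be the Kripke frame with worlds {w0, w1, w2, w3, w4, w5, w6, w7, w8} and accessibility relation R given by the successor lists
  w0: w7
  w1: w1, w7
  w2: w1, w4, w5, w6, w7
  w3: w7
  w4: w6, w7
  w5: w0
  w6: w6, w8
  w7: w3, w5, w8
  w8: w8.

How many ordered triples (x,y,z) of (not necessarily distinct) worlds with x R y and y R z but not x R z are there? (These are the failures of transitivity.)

20

Enumerating: (w0,w7,w3), (w0,w7,w5), (w0,w7,w8), (w1,w7,w3), (w1,w7,w5), (w1,w7,w8), (w2,w5,w0), (w2,w6,w8), (w2,w7,w3), (w2,w7,w8), (w3,w7,w3), (w3,w7,w5), … and 8 more.
Total: 20.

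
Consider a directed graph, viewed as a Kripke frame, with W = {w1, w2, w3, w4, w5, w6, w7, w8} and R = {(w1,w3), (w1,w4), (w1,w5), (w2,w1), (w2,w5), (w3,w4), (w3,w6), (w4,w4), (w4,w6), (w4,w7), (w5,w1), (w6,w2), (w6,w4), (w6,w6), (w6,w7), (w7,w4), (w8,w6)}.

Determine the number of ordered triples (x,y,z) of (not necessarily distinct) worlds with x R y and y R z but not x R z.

Enumerating: (w1,w3,w6), (w1,w4,w6), (w1,w4,w7), (w1,w5,w1), (w2,w1,w3), (w2,w1,w4), (w3,w4,w7), (w3,w6,w2), (w3,w6,w7), (w4,w6,w2), (w5,w1,w3), (w5,w1,w4), … and 8 more.
Total: 20.

20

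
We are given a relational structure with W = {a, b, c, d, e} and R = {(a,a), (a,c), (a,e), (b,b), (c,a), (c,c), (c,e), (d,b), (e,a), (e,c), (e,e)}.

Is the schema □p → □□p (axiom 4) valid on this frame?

Axiom 4 corresponds to the accessibility relation being transitive.
Transitive: yes — every two-step R-path is closed by a direct edge.

Yes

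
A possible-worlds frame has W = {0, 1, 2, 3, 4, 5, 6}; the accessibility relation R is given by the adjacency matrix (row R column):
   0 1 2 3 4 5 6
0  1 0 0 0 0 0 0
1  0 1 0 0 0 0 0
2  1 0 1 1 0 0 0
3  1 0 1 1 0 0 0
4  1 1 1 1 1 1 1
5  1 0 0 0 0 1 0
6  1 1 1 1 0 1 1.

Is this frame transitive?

Yes

Transitive: yes — every two-step R-path is closed by a direct edge.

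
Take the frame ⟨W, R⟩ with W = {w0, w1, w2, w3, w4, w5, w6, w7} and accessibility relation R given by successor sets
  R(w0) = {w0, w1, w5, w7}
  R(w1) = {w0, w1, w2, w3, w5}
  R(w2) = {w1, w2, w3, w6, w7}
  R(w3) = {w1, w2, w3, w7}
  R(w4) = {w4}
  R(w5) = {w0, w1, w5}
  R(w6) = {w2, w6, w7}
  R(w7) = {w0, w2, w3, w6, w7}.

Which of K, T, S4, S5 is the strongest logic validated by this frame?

T

Reflexive (axiom T): yes — every world is R-related to itself.
Transitive (axiom 4): no — w0 R w1 and w1 R w2, but not w0 R w2.
Euclidean (axiom 5): no — w0 R w1 and w0 R w7, but not w1 R w7.
So F validates K, T; S4 would additionally require R to be transitive. The strongest is T.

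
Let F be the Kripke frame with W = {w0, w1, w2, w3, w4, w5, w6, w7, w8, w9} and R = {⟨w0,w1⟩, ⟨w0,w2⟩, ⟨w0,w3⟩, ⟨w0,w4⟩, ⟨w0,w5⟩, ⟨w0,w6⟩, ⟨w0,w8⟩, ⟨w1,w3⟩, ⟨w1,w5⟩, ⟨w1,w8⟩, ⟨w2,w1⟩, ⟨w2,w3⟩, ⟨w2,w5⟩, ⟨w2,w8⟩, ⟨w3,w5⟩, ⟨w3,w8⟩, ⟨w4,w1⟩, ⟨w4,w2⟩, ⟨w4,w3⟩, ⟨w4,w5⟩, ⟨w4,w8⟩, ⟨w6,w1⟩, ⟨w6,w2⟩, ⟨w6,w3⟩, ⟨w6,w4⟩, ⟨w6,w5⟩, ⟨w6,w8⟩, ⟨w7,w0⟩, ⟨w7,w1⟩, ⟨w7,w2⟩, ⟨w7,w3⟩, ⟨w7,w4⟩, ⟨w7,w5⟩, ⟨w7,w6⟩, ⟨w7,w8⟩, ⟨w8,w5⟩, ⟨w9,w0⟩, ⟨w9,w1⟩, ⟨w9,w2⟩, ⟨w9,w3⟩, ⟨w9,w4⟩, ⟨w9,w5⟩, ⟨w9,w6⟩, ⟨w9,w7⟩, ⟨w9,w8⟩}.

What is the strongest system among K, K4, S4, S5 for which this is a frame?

Transitive (axiom 4): yes — every two-step R-path is closed by a direct edge.
Reflexive (axiom T): no — w0 is not related to itself.
Euclidean (axiom 5): no — w0 R w1 and w0 R w2, but not w1 R w2.
So F validates K, K4; S4 would additionally require R to be reflexive. The strongest is K4.

K4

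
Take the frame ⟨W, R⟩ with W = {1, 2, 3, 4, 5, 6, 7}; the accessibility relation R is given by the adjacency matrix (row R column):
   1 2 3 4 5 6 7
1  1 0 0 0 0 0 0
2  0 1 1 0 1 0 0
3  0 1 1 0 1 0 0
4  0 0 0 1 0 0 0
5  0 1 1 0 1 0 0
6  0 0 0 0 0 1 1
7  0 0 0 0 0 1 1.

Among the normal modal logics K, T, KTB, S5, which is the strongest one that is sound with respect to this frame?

Reflexive (axiom T): yes — every world is R-related to itself.
Symmetric (axiom B): yes — every pair in R has its reverse in R.
Euclidean (axiom 5): yes — any two successors of a common world are R-related.
So F validates K, T, KTB, S5. The strongest is S5.

S5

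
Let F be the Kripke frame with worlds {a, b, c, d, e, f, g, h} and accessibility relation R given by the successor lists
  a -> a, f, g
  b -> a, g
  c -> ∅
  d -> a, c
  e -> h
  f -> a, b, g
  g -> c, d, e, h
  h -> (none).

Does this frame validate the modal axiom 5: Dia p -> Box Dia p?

No

The schema 5 characterises exactly the Euclidean frames.
Euclidean: no — a R g and a R f, but not g R f.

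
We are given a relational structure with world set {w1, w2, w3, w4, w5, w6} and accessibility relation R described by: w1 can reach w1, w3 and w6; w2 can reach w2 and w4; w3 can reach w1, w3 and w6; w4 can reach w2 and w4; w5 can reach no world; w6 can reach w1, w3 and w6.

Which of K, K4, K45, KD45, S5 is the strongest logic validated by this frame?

K45

Transitive (axiom 4): yes — every two-step R-path is closed by a direct edge.
Euclidean (axiom 5): yes — any two successors of a common world are R-related.
Serial (axiom D): no — w5 has no R-successor.
Reflexive (axiom T): no — w5 is not related to itself.
So F validates K, K4, K45; KD45 would additionally require R to be serial. The strongest is K45.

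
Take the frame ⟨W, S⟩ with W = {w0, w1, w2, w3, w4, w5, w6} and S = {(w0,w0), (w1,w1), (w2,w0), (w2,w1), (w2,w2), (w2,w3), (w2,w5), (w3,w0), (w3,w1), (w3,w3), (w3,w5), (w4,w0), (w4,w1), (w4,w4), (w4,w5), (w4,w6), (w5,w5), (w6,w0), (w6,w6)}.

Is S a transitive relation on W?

Transitive: yes — every two-step S-path is closed by a direct edge.

Yes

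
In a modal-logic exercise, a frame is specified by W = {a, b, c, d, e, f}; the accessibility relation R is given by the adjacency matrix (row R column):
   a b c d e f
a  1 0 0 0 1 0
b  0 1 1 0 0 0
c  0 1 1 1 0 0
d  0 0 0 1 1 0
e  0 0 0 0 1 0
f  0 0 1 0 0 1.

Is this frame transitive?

Transitive: no — b R c and c R d, but not b R d.

No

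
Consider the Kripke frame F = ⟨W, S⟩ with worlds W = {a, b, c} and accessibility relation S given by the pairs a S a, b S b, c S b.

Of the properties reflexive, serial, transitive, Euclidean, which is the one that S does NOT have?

reflexive

Reflexive: no — c is not related to itself.
Serial: yes — every world has a successor (e.g. a S a).
Transitive: yes — every two-step S-path is closed by a direct edge.
Euclidean: yes — any two successors of a common world are S-related.
Only reflexive fails.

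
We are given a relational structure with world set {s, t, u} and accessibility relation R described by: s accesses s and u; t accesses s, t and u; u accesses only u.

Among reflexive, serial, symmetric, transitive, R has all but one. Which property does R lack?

Reflexive: yes — every world is R-related to itself.
Serial: yes — every world has a successor (e.g. s R s).
Symmetric: no — s R u but not u R s.
Transitive: yes — every two-step R-path is closed by a direct edge.
Only symmetric fails.

symmetric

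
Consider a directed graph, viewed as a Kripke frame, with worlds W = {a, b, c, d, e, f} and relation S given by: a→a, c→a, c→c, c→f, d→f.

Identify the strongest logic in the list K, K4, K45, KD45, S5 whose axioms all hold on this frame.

Transitive (axiom 4): yes — every two-step S-path is closed by a direct edge.
Euclidean (axiom 5): no — c S a and c S f, but not a S f.
Serial (axiom D): no — b has no S-successor.
Reflexive (axiom T): no — b is not related to itself.
So F validates K, K4; K45 would additionally require S to be Euclidean. The strongest is K4.

K4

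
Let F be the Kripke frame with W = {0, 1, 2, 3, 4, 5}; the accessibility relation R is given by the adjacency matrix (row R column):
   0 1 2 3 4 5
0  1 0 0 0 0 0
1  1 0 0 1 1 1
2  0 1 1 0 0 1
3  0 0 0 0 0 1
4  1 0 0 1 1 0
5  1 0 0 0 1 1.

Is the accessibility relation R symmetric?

No

Symmetric: no — 1 R 0 but not 0 R 1.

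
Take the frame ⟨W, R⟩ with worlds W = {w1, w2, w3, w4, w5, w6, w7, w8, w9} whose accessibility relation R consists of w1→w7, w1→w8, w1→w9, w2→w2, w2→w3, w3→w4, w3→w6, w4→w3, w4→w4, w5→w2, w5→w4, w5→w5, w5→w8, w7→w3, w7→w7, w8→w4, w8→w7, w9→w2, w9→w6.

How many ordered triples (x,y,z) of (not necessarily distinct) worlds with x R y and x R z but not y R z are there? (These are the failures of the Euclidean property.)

Enumerating: (w1,w7,w8), (w1,w7,w9), (w1,w8,w8), (w1,w8,w9), (w1,w9,w7), (w1,w9,w8), (w1,w9,w9), (w2,w3,w2), (w2,w3,w3), (w3,w4,w6), (w3,w6,w4), (w3,w6,w6), … and 17 more.
Total: 29.

29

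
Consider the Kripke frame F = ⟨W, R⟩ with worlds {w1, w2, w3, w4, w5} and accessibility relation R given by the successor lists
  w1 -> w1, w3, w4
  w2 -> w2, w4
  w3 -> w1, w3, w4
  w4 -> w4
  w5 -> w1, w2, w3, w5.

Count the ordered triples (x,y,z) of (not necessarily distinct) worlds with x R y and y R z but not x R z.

3

Enumerating: (w5,w1,w4), (w5,w2,w4), (w5,w3,w4).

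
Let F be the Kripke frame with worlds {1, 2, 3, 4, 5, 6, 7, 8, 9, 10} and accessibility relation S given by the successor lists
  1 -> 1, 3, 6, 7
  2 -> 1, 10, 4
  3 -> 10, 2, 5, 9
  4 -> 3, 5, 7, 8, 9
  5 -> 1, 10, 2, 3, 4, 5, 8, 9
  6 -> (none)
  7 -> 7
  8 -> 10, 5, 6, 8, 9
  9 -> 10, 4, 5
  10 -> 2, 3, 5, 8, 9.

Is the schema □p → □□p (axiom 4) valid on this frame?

No

Axiom 4 corresponds to the accessibility relation being transitive.
Transitive: no — 1 S 3 and 3 S 10, but not 1 S 10.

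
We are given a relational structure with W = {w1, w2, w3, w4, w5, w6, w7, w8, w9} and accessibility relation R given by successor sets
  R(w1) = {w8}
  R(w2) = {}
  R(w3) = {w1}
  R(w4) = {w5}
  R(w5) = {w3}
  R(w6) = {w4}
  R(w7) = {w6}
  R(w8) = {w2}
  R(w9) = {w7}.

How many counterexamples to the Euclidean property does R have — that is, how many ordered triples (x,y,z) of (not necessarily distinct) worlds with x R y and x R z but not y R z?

Enumerating: (w1,w8,w8), (w3,w1,w1), (w4,w5,w5), (w5,w3,w3), (w6,w4,w4), (w7,w6,w6), (w8,w2,w2), (w9,w7,w7).

8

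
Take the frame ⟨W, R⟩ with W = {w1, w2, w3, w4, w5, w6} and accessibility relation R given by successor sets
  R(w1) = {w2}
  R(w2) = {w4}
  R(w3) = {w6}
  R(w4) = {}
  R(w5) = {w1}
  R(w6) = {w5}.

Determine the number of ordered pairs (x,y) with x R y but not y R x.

Enumerating: (w1,w2), (w2,w4), (w3,w6), (w5,w1), (w6,w5).

5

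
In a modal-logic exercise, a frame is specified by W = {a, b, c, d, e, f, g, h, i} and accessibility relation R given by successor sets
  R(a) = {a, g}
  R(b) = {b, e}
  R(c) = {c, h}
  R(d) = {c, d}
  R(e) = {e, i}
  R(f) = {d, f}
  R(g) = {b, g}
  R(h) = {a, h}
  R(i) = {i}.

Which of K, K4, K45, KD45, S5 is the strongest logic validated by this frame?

Transitive (axiom 4): no — a R g and g R b, but not a R b.
Euclidean (axiom 5): no — a R g and a R a, but not g R a.
Serial (axiom D): yes — every world has a successor (e.g. a R a).
Reflexive (axiom T): yes — every world is R-related to itself.
So F validates K; K4 would additionally require R to be transitive. The strongest is K.

K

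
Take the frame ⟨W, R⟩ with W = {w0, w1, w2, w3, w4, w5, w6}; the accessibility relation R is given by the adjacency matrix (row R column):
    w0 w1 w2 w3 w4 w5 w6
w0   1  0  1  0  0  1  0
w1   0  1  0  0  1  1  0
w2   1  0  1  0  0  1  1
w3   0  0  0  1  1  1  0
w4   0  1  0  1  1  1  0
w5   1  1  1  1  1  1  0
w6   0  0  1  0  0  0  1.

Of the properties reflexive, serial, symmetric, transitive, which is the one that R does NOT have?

Reflexive: yes — every world is R-related to itself.
Serial: yes — every world has a successor (e.g. w0 R w0).
Symmetric: yes — every pair in R has its reverse in R.
Transitive: no — w0 R w2 and w2 R w6, but not w0 R w6.
Only transitive fails.

transitive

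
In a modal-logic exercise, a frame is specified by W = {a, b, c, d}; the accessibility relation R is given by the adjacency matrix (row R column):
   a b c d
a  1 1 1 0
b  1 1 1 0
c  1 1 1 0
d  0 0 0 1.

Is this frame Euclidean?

Yes

Euclidean: yes — any two successors of a common world are R-related.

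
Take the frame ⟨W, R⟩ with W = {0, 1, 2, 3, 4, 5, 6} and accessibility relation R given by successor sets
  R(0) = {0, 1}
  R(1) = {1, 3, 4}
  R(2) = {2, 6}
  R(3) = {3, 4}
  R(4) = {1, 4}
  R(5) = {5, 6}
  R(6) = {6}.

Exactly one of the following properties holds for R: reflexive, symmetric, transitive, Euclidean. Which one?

Reflexive: yes — every world is R-related to itself.
Symmetric: no — 0 R 1 but not 1 R 0.
Transitive: no — 0 R 1 and 1 R 3, but not 0 R 3.
Euclidean: no — 1 R 4 and 1 R 3, but not 4 R 3.
Only reflexive holds.

reflexive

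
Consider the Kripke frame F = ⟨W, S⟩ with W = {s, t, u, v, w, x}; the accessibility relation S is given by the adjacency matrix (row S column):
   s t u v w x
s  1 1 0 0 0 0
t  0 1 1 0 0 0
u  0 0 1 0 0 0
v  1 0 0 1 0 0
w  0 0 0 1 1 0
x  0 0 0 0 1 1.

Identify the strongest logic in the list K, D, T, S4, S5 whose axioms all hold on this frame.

Serial (axiom D): yes — every world has a successor (e.g. s S s).
Reflexive (axiom T): yes — every world is S-related to itself.
Transitive (axiom 4): no — s S t and t S u, but not s S u.
Euclidean (axiom 5): no — s S t and s S s, but not t S s.
So F validates K, D, T; S4 would additionally require S to be transitive. The strongest is T.

T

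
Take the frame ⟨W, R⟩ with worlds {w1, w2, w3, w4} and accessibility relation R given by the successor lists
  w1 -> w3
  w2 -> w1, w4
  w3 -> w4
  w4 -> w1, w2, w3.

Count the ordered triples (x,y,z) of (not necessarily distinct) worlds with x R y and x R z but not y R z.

Enumerating: (w1,w3,w3), (w2,w1,w1), (w2,w1,w4), (w2,w4,w4), (w3,w4,w4), (w4,w1,w1), (w4,w1,w2), (w4,w2,w2), (w4,w2,w3), (w4,w3,w1), (w4,w3,w2), (w4,w3,w3).

12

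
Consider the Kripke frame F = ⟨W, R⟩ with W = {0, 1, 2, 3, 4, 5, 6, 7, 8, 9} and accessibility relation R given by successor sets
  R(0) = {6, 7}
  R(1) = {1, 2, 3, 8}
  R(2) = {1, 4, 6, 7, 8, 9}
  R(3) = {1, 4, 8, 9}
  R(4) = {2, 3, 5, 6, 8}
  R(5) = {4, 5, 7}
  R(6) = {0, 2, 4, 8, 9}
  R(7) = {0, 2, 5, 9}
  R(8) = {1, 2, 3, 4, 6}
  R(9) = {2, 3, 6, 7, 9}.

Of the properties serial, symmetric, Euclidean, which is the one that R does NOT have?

Euclidean

Serial: yes — every world has a successor (e.g. 0 R 6).
Symmetric: yes — every pair in R has its reverse in R.
Euclidean: no — 0 R 6 and 0 R 7, but not 6 R 7.
Only Euclidean fails.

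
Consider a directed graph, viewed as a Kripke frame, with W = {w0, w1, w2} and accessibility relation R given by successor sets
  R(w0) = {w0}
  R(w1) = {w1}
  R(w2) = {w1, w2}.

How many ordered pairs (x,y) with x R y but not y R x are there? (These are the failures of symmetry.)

Enumerating: (w2,w1).

1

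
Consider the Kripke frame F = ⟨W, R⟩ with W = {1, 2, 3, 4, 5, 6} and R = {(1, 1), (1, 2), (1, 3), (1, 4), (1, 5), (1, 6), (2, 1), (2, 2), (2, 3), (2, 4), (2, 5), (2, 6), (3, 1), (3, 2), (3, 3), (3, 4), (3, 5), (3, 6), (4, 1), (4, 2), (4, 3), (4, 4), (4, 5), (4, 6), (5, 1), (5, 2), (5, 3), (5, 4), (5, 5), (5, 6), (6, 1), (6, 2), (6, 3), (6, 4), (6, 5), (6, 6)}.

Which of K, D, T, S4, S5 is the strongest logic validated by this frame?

Serial (axiom D): yes — every world has a successor (e.g. 1 R 1).
Reflexive (axiom T): yes — every world is R-related to itself.
Transitive (axiom 4): yes — every two-step R-path is closed by a direct edge.
Euclidean (axiom 5): yes — any two successors of a common world are R-related.
So F validates K, D, T, S4, S5. The strongest is S5.

S5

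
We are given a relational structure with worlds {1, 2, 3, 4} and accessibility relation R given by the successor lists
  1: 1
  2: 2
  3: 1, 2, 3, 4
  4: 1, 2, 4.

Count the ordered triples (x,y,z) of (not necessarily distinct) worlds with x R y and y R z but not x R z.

R is transitive; there are no such tuples.

0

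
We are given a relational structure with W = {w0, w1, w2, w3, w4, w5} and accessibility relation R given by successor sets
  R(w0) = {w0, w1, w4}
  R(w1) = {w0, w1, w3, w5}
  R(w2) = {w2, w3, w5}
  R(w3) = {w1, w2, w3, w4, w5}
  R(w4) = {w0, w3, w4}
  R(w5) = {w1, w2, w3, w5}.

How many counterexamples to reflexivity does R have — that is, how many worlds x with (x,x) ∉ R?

R is reflexive; there are no such worlds.

0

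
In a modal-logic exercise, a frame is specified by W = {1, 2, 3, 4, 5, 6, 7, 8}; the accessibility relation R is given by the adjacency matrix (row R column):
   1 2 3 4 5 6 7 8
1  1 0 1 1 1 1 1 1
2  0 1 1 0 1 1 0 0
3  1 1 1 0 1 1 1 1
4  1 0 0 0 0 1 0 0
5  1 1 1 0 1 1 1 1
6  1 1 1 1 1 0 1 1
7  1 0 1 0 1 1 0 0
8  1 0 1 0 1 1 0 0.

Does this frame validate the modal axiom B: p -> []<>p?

Yes

The schema B characterises exactly the symmetric frames.
Symmetric: yes — every pair in R has its reverse in R.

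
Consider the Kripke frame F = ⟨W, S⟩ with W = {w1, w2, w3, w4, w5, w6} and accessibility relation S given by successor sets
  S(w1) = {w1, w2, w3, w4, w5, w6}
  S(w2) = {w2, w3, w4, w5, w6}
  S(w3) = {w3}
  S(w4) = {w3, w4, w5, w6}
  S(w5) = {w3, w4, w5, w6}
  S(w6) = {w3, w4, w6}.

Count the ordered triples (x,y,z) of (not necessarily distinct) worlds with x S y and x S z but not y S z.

Enumerating: (w1,w2,w1), (w1,w3,w1), (w1,w3,w2), (w1,w3,w4), (w1,w3,w5), (w1,w3,w6), (w1,w4,w1), (w1,w4,w2), (w1,w5,w1), (w1,w5,w2), (w1,w6,w1), (w1,w6,w2), … and 19 more.
Total: 31.

31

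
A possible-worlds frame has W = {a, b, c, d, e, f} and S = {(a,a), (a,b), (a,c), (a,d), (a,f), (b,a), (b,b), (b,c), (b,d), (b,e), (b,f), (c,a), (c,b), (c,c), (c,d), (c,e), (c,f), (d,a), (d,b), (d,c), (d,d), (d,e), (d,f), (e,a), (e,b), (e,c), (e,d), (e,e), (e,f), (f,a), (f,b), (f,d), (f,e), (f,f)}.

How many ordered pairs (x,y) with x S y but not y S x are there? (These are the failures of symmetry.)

2

Enumerating: (c,f), (e,a).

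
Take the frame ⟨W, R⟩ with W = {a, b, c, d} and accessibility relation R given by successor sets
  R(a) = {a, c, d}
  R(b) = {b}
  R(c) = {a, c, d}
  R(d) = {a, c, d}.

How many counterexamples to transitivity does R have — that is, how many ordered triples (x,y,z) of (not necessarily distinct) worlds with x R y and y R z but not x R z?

0

R is transitive; there are no such tuples.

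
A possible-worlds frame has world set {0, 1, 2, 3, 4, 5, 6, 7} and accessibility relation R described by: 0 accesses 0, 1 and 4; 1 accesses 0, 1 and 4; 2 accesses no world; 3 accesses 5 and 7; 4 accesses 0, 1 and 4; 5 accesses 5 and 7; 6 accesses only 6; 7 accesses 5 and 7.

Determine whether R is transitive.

Transitive: yes — every two-step R-path is closed by a direct edge.

Yes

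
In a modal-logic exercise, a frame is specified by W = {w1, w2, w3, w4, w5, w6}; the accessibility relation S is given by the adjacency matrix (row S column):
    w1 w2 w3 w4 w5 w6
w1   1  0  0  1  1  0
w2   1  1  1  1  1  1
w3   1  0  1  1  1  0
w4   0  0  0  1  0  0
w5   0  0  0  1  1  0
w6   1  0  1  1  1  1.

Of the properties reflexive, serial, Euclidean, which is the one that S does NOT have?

Euclidean

Reflexive: yes — every world is S-related to itself.
Serial: yes — every world has a successor (e.g. w1 S w1).
Euclidean: no — w1 S w4 and w1 S w5, but not w4 S w5.
Only Euclidean fails.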